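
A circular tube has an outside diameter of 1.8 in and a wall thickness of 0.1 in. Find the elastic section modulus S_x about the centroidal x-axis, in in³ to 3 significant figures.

Break the section into simple shapes (no overlaps), measuring from the bottom-left corner of the bounding box.
Outer circle: ⌀1.8, A = 2.5447 in², y = 0.9 in, Ī = 0.5153 in⁴.
Bore (subtracted): ⌀1.6, A = 2.0106 in², y = 0.9 in, Ī = 0.3217 in⁴.
By symmetry the centroid is at mid-height, ȳ = 0.9 in.
All pieces are centred on the centroidal x-axis, so I = ΣĪ (holes subtracted) = 0.1936 in⁴.
Extreme fibre distance c = 0.9 in; S = I/c = 0.21511 in³.

S_x ≈ 0.215 in³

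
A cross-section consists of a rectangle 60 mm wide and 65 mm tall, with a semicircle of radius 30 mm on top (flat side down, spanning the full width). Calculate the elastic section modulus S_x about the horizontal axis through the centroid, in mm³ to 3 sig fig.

S_x ≈ 7.10 × 10⁴ mm³

Break the section into simple shapes (no overlaps), measuring from the bottom-left corner of the bounding box.
Rectangular body: 60 × 65, A = 3 900 mm², y = 32.5 mm, Ī = 1 373 125 mm⁴.
Semicircular cap: semicircle r = 30, A = 1413.7 mm², y = 77.732 mm, Ī = 88 903 mm⁴.
Centroid: ȳ = ΣA·y / ΣA = 44.534 mm.
Transfer each piece to the horizontal axis through the centroid using Ī + A·d² with d = y − 44.534:
  rectangular body: d = -12.034 mm → contributes +1 937 921 mm⁴
  semicircular cap: d = 33.198 mm → contributes +1 646 998 mm⁴
Total I = 3 584 920 mm⁴.
Extreme fibre distance c = 50.466 mm; S = I/c = 71 036 mm³.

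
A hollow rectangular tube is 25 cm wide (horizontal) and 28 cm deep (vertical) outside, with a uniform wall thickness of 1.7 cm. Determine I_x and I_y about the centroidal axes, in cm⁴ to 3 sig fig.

I_x ≈ 1.89 × 10⁴ cm⁴, I_y ≈ 1.58 × 10⁴ cm⁴

Decompose the section into non-overlapping parts with the origin at the bottom-left of its bounding rectangle.
Outer rectangle: 25 × 28, A = 700 cm², y = 14 cm, Ī = 45 733 cm⁴.
Inner void (subtracted): 21.6 × 24.6, A = 531.36 cm², y = 14 cm, Ī = 26 796 cm⁴.
By symmetry the centroid is at mid-height, ȳ = 14 cm.
All pieces are centred on the centroidal x-axis, so I = ΣĪ (holes subtracted) = 18 937 cm⁴.
Repeating about the centroidal y-axis gives I_y = 15 799 cm⁴.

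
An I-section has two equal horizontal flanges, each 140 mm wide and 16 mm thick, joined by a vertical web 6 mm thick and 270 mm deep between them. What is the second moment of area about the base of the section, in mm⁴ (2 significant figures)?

I_base ≈ 2.4 × 10⁸ mm⁴

Split into non-overlapping primitives; take the origin at the lower-left of the bounding box.
Bottom flange: 140 × 16, A = 2 240 mm², y = 8 mm, Ī = 47 787 mm⁴.
Web: 6 × 270, A = 1 620 mm², y = 151 mm, Ī = 9 841 500 mm⁴.
Top flange: 140 × 16, A = 2 240 mm², y = 294 mm, Ī = 47 787 mm⁴.
Transfer each piece to a horizontal axis along the bottom face using Ī + A·d² with d = y − 0:
  bottom flange: d = 8 mm → contributes +191 147 mm⁴
  web: d = 151 mm → contributes +46 779 120 mm⁴
  top flange: d = 294 mm → contributes +193 664 427 mm⁴
Total I = 240 634 693 mm⁴.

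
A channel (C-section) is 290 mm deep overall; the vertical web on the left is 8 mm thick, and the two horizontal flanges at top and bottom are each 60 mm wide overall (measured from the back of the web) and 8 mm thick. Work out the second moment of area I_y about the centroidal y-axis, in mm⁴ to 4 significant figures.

I_y ≈ 7.510 × 10⁵ mm⁴

Treat the section as a set of non-overlapping primitives; coordinates are from the bounding-box lower-left.
Web: 8 × 290, A = 2 320 mm², x = 4 mm, Ī = 12373.3 mm⁴.
Top flange (beyond web): 52 × 8, A = 416 mm², x = 34 mm, Ī = 93738.7 mm⁴.
Bottom flange (beyond web): 52 × 8, A = 416 mm², x = 34 mm, Ī = 93738.7 mm⁴.
Centroid: x̄ = ΣA·x / ΣA = 11.9188 mm.
Transfer each piece to the centroidal y-axis using Ī + A·d² with d = x − 11.9188:
  web: d = -7.91878 mm → contributes +157 854 mm⁴
  top flange (beyond web): d = 22.0812 mm → contributes +296 572 mm⁴
  bottom flange (beyond web): d = 22.0812 mm → contributes +296 572 mm⁴
Total I = 750 998 mm⁴.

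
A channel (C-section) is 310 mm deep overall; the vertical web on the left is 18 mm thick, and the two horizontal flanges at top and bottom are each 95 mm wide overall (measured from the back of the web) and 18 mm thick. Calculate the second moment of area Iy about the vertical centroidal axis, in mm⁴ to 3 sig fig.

Iy ≈ 5.70 × 10⁶ mm⁴

Split into non-overlapping primitives; take the origin at the lower-left of the bounding box.
Web: 18 × 310, A = 5 580 mm², x = 9 mm, Ī = 150 660 mm⁴.
Top flange (beyond web): 77 × 18, A = 1 386 mm², x = 56.5 mm, Ī = 684 800 mm⁴.
Bottom flange (beyond web): 77 × 18, A = 1 386 mm², x = 56.5 mm, Ī = 684 800 mm⁴.
Centroid: x̄ = ΣA·x / ΣA = 24.765 mm.
Transfer each piece to the vertical centroidal axis using Ī + A·d² with d = x − 24.765:
  web: d = -15.765 mm → contributes +1 537 502 mm⁴
  top flange (beyond web): d = 31.735 mm → contributes +2 080 647 mm⁴
  bottom flange (beyond web): d = 31.735 mm → contributes +2 080 647 mm⁴
Total I = 5 698 795 mm⁴.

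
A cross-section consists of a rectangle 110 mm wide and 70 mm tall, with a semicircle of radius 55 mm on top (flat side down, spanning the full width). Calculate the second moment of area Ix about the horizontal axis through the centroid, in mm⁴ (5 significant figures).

Ix ≈ 1.4150 × 10⁷ mm⁴

Split into non-overlapping primitives; take the origin at the lower-left of the bounding box.
Rectangular body: 110 × 70, A = 7 700 mm², y = 35 mm, Ī = 3 144 167 mm⁴.
Semicircular cap: semicircle r = 55, A = 4751.659 mm², y = 93.34272 mm, Ī = 1 004 345 mm⁴.
Centroid: ȳ = ΣA·y / ΣA = 57.26408 mm.
Transfer each piece to the horizontal axis through the centroid using Ī + A·d² with d = y − 57.26408:
  rectangular body: d = -22.26408 mm → contributes +6 960 974 mm⁴
  semicircular cap: d = 36.07865 mm → contributes +7 189 430 mm⁴
Total I = 14 150 404 mm⁴.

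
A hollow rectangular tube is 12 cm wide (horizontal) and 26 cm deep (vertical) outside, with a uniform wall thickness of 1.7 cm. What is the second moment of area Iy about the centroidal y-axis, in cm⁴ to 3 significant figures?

Break the section into simple shapes (no overlaps), measuring from the bottom-left corner of the bounding box.
Outer rectangle: 12 × 26, A = 312 cm², x = 6 cm, Ī = 3 744 cm⁴.
Inner void (subtracted): 8.6 × 22.6, A = 194.36 cm², x = 6 cm, Ī = 1197.9 cm⁴.
By symmetry the centroid is at mid-width, x̄ = 6 cm.
All pieces are centred on the centroidal y-axis, so I = ΣĪ (holes subtracted) = 2546.1 cm⁴.

Iy ≈ 2550 cm⁴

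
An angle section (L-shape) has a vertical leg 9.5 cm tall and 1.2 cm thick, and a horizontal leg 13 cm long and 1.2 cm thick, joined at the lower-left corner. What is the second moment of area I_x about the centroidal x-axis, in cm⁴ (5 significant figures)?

I_x ≈ 196.21 cm⁴

Split into non-overlapping primitives; take the origin at the lower-left of the bounding box.
Vertical leg: 1.2 × 9.5, A = 11.4 cm², y = 4.75 cm, Ī = 85.7375 cm⁴.
Horizontal leg (remainder): 11.8 × 1.2, A = 14.16 cm², y = 0.6 cm, Ī = 1.6992 cm⁴.
Centroid: ȳ = ΣA·y / ΣA = 2.450939 cm.
Transfer each piece to the centroidal x-axis using Ī + A·d² with d = y − 2.450939:
  vertical leg: d = 2.299061 cm → contributes +145.9943 cm⁴
  horizontal leg (remainder): d = -1.850939 cm → contributes +50.21101 cm⁴
Total I = 196.2053 cm⁴.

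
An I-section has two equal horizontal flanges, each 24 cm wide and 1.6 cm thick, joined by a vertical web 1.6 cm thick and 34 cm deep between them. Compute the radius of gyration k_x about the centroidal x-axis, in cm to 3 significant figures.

Treat the section as a set of non-overlapping primitives; coordinates are from the bounding-box lower-left.
Bottom flange: 24 × 1.6, A = 38.4 cm², y = 0.8 cm, Ī = 8.192 cm⁴.
Web: 1.6 × 34, A = 54.4 cm², y = 18.6 cm, Ī = 5240.5 cm⁴.
Top flange: 24 × 1.6, A = 38.4 cm², y = 36.4 cm, Ī = 8.192 cm⁴.
By symmetry the centroid is at mid-height, ȳ = 18.6 cm.
Transfer each piece to the centroidal x-axis using Ī + A·d² with d = y − 18.6:
  bottom flange: d = -17.8 cm → contributes +12 175 cm⁴
  web: d = 0 cm → contributes +5240.5 cm⁴
  top flange: d = 17.8 cm → contributes +12 175 cm⁴
Total I = 29 590 cm⁴.
Radius of gyration: k = √(I/A) = √(29 590 / 131.2) = 15.018 cm.

k_x ≈ 15.0 cm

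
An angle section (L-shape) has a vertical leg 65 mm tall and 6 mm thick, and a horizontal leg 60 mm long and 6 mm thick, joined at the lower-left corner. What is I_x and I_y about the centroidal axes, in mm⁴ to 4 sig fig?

Treat the section as a set of non-overlapping primitives; coordinates are from the bounding-box lower-left.
Vertical leg: 6 × 65, A = 390 mm², y = 32.5 mm, Ī = 137 313 mm⁴.
Horizontal leg (remainder): 54 × 6, A = 324 mm², y = 3 mm, Ī = 972 mm⁴.
Centroid: ȳ = ΣA·y / ΣA = 19.1134 mm.
Transfer each piece to the centroidal x-axis using Ī + A·d² with d = y − 19.1134:
  vertical leg: d = 13.3866 mm → contributes +207 200 mm⁴
  horizontal leg (remainder): d = -16.1134 mm → contributes +85096.4 mm⁴
Total I = 292 297 mm⁴.
For the y-axis: x̄ = 16.6134 mm.
Repeating about the centroidal y-axis gives I_y = 239 179 mm⁴.

I_x ≈ 2.923 × 10⁵ mm⁴, I_y ≈ 2.392 × 10⁵ mm⁴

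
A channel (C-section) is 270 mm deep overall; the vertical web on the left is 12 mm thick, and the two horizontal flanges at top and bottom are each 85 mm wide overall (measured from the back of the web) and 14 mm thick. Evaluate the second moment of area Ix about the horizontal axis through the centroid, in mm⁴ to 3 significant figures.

Ix ≈ 5.32 × 10⁷ mm⁴

Break the section into simple shapes (no overlaps), measuring from the bottom-left corner of the bounding box.
Web: 12 × 270, A = 3 240 mm², y = 135 mm, Ī = 19 683 000 mm⁴.
Top flange (beyond web): 73 × 14, A = 1 022 mm², y = 263 mm, Ī = 16 693 mm⁴.
Bottom flange (beyond web): 73 × 14, A = 1 022 mm², y = 7 mm, Ī = 16 693 mm⁴.
By symmetry the centroid is at mid-height, ȳ = 135 mm.
Transfer each piece to the horizontal axis through the centroid using Ī + A·d² with d = y − 135:
  web: d = 0 mm → contributes +19 683 000 mm⁴
  top flange (beyond web): d = 128 mm → contributes +16 761 141 mm⁴
  bottom flange (beyond web): d = -128 mm → contributes +16 761 141 mm⁴
Total I = 53 205 281 mm⁴.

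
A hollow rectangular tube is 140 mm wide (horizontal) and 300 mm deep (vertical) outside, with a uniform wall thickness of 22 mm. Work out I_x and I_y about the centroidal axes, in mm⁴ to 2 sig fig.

I_x ≈ 1.8 × 10⁸ mm⁴, I_y ≈ 5.0 × 10⁷ mm⁴

Decompose the section into non-overlapping parts with the origin at the bottom-left of its bounding rectangle.
Outer rectangle: 140 × 300, A = 42 000 mm², y = 150 mm, Ī = 315 000 000 mm⁴.
Inner void (subtracted): 96 × 256, A = 24 576 mm², y = 150 mm, Ī = 134 217 728 mm⁴.
By symmetry the centroid is at mid-height, ȳ = 150 mm.
All pieces are centred on the centroidal x-axis, so I = ΣĪ (holes subtracted) = 180 782 272 mm⁴.
Repeating about the centroidal y-axis gives I_y = 49 725 632 mm⁴.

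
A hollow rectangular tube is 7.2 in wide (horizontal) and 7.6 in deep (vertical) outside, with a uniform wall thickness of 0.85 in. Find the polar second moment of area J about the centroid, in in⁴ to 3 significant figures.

J ≈ 324 in⁴

Split into non-overlapping primitives; take the origin at the lower-left of the bounding box.
Outer rectangle: 7.2 × 7.6, A = 54.72 in², y = 3.8 in, Ī = 263.39 in⁴.
Inner void (subtracted): 5.5 × 5.9, A = 32.45 in², y = 3.8 in, Ī = 94.132 in⁴.
By symmetry the centroid is at mid-height, ȳ = 3.8 in.
All pieces are centred on the centroidal x-axis, so I = ΣĪ (holes subtracted) = 169.25 in⁴.
Repeating about the centroidal y-axis gives I_y = 154.59 in⁴.
Polar second moment: J = I_x + I_y = 323.84 in⁴.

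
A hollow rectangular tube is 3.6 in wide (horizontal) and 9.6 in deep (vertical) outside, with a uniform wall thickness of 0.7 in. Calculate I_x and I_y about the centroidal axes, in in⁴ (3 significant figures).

I_x ≈ 164 in⁴, I_y ≈ 30.0 in⁴

Break the section into simple shapes (no overlaps), measuring from the bottom-left corner of the bounding box.
Outer rectangle: 3.6 × 9.6, A = 34.56 in², y = 4.8 in, Ī = 265.42 in⁴.
Inner void (subtracted): 2.2 × 8.2, A = 18.04 in², y = 4.8 in, Ī = 101.08 in⁴.
By symmetry the centroid is at mid-height, ȳ = 4.8 in.
All pieces are centred on the centroidal x-axis, so I = ΣĪ (holes subtracted) = 164.34 in⁴.
Repeating about the centroidal y-axis gives I_y = 30.049 in⁴.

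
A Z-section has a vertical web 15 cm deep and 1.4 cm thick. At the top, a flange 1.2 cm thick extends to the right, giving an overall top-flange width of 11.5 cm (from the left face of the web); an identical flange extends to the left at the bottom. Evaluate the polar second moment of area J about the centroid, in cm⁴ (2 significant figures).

J ≈ 2600 cm⁴

Treat the section as a set of non-overlapping primitives; coordinates are from the bounding-box lower-left.
Web: 1.4 × 15, A = 21 cm², y = 7.5 cm, Ī = 393.8 cm⁴.
Top flange (beyond web): 10.1 × 1.2, A = 12.12 cm², y = 14.4 cm, Ī = 1.454 cm⁴.
Bottom flange (beyond web): 10.1 × 1.2, A = 12.12 cm², y = 0.6 cm, Ī = 1.454 cm⁴.
Centroid: ȳ = ΣA·y / ΣA = 7.5 cm.
Transfer each piece to the centroidal x-axis using Ī + A·d² with d = y − 7.5:
  web: d = 0 cm → contributes +393.8 cm⁴
  top flange (beyond web): d = 6.9 cm → contributes +578.5 cm⁴
  bottom flange (beyond web): d = -6.9 cm → contributes +578.5 cm⁴
Total I = 1 551 cm⁴.
For the y-axis: x̄ = 10.8 cm.
Repeating about the centroidal y-axis gives I_y = 1 011 cm⁴.
Polar second moment: J = I_x + I_y = 2 562 cm⁴.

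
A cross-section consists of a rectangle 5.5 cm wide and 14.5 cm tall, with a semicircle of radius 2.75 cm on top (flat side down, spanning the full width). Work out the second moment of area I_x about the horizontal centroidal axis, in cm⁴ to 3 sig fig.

Split into non-overlapping primitives; take the origin at the lower-left of the bounding box.
Rectangular body: 5.5 × 14.5, A = 79.75 cm², y = 7.25 cm, Ī = 1397.3 cm⁴.
Semicircular cap: semicircle r = 2.75, A = 11.879 cm², y = 15.667 cm, Ī = 6.2772 cm⁴.
Centroid: ȳ = ΣA·y / ΣA = 8.3412 cm.
Transfer each piece to the horizontal centroidal axis using Ī + A·d² with d = y − 8.3412:
  rectangular body: d = -1.0912 cm → contributes +1492.3 cm⁴
  semicircular cap: d = 7.3259 cm → contributes +643.82 cm⁴
Total I = 2136.1 cm⁴.

I_x ≈ 2140 cm⁴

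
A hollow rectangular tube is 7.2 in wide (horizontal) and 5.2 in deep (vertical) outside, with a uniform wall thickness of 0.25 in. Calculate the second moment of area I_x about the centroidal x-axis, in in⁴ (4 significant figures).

Decompose the section into non-overlapping parts with the origin at the bottom-left of its bounding rectangle.
Outer rectangle: 7.2 × 5.2, A = 37.44 in², y = 2.6 in, Ī = 84.3648 in⁴.
Inner void (subtracted): 6.7 × 4.7, A = 31.49 in², y = 2.6 in, Ī = 57.9678 in⁴.
By symmetry the centroid is at mid-height, ȳ = 2.6 in.
All pieces are centred on the centroidal x-axis, so I = ΣĪ (holes subtracted) = 26.397 in⁴.

I_x ≈ 26.40 in⁴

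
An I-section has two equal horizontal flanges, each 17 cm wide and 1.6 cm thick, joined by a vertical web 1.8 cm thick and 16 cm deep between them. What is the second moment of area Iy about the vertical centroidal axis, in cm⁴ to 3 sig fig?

Iy ≈ 1320 cm⁴

Decompose the section into non-overlapping parts with the origin at the bottom-left of its bounding rectangle.
Bottom flange: 17 × 1.6, A = 27.2 cm², x = 8.5 cm, Ī = 655.07 cm⁴.
Web: 1.8 × 16, A = 28.8 cm², x = 8.5 cm, Ī = 7.776 cm⁴.
Top flange: 17 × 1.6, A = 27.2 cm², x = 8.5 cm, Ī = 655.07 cm⁴.
By symmetry the centroid is at mid-width, x̄ = 8.5 cm.
All pieces are centred on the vertical centroidal axis, so I = ΣĪ = 1317.9 cm⁴.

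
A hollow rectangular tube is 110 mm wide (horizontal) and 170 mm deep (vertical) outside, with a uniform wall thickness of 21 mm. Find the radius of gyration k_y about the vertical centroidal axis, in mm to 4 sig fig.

k_y ≈ 39.38 mm

Split into non-overlapping primitives; take the origin at the lower-left of the bounding box.
Outer rectangle: 110 × 170, A = 18 700 mm², x = 55 mm, Ī = 18 855 833 mm⁴.
Inner void (subtracted): 68 × 128, A = 8 704 mm², x = 55 mm, Ī = 3 353 941 mm⁴.
By symmetry the centroid is at mid-width, x̄ = 55 mm.
All pieces are centred on the vertical centroidal axis, so I = ΣĪ (holes subtracted) = 15 501 892 mm⁴.
Radius of gyration: k = √(I/A) = √(15 501 892 / 9 996) = 39.3803 mm.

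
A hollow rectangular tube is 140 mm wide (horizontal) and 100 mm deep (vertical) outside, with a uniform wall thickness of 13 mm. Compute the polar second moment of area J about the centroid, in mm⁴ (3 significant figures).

J ≈ 2.15 × 10⁷ mm⁴

Break the section into simple shapes (no overlaps), measuring from the bottom-left corner of the bounding box.
Outer rectangle: 140 × 100, A = 14 000 mm², y = 50 mm, Ī = 11 666 667 mm⁴.
Inner void (subtracted): 114 × 74, A = 8 436 mm², y = 50 mm, Ī = 3 849 628 mm⁴.
By symmetry the centroid is at mid-height, ȳ = 50 mm.
All pieces are centred on the centroidal x-axis, so I = ΣĪ (holes subtracted) = 7 817 039 mm⁴.
Repeating about the centroidal y-axis gives I_y = 13 730 479 mm⁴.
Polar second moment: J = I_x + I_y = 21 547 517 mm⁴.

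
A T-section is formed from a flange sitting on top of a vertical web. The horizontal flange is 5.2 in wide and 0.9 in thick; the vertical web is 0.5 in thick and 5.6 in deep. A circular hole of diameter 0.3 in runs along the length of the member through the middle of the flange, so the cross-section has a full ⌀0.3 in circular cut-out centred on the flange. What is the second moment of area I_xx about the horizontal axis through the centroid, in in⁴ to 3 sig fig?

I_xx ≈ 26.0 in⁴

Split into non-overlapping primitives; take the origin at the lower-left of the bounding box.
Flange: 5.2 × 0.9, A = 4.68 in², y = 6.05 in, Ī = 0.3159 in⁴.
Web: 0.5 × 5.6, A = 2.8 in², y = 2.8 in, Ī = 7.3173 in⁴.
Hole (subtracted): ⌀0.3, A = 0.070686 in², y = 6.05 in, Ī = 0.00039761 in⁴.
Centroid: ȳ = ΣA·y / ΣA = 4.8218 in.
Transfer each piece to the horizontal axis through the centroid using Ī + A·d² with d = y − 4.8218:
  flange: d = 1.2282 in → contributes +7.3754 in⁴
  web: d = -2.0218 in → contributes +18.763 in⁴
  hole: d = 1.2282 in → contributes −0.10702 in⁴
Total I = 26.031 in⁴.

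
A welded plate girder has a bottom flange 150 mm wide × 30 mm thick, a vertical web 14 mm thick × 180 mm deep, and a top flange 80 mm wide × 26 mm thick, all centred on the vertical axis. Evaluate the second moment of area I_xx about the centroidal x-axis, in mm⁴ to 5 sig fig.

I_xx ≈ 7.1608 × 10⁷ mm⁴

Decompose the section into non-overlapping parts with the origin at the bottom-left of its bounding rectangle.
Bottom plate: 150 × 30, A = 4 500 mm², y = 15 mm, Ī = 337 500 mm⁴.
Web plate: 14 × 180, A = 2 520 mm², y = 120 mm, Ī = 6 804 000 mm⁴.
Top plate: 80 × 26, A = 2 080 mm², y = 223 mm, Ī = 117173.3 mm⁴.
Centroid: ȳ = ΣA·y / ΣA = 91.61978 mm.
Transfer each piece to the centroidal x-axis using Ī + A·d² with d = y − 91.61978:
  bottom plate: d = -76.61978 mm → contributes +26 755 158 mm⁴
  web plate: d = 28.38022 mm → contributes +8 833 701 mm⁴
  top plate: d = 131.3802 mm → contributes +36 019 559 mm⁴
Total I = 71 608 418 mm⁴.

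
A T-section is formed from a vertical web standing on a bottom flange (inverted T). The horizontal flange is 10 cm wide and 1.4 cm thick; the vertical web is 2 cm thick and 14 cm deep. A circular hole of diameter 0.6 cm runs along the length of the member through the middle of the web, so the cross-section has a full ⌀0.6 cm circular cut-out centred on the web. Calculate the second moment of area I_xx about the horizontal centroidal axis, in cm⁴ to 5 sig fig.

Split into non-overlapping primitives; take the origin at the lower-left of the bounding box.
Flange: 10 × 1.4, A = 14 cm², y = 0.7 cm, Ī = 2.286667 cm⁴.
Web: 2 × 14, A = 28 cm², y = 8.4 cm, Ī = 457.3333 cm⁴.
Hole (subtracted): ⌀0.6, A = 0.2827433 cm², y = 8.4 cm, Ī = 0.006361725 cm⁴.
Centroid: ȳ = ΣA·y / ΣA = 5.815937 cm.
Transfer each piece to the horizontal centroidal axis using Ī + A·d² with d = y − 5.815937:
  flange: d = -5.115937 cm → contributes +368.7061 cm⁴
  web: d = 2.584063 cm → contributes +644.3 cm⁴
  hole: d = 2.584063 cm → contributes −1.894346 cm⁴
Total I = 1011.112 cm⁴.

I_xx ≈ 1011.1 cm⁴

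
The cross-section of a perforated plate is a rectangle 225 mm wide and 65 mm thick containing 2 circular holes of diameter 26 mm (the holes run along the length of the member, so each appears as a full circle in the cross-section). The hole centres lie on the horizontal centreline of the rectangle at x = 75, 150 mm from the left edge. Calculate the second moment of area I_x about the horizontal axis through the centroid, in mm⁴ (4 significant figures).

Treat the section as a set of non-overlapping primitives; coordinates are from the bounding-box lower-left.
Plate: 225 × 65, A = 14 625 mm², y = 32.5 mm, Ī = 5 149 219 mm⁴.
Hole 1 (subtracted): ⌀26, A = 530.929 mm², y = 32.5 mm, Ī = 22431.8 mm⁴.
Hole 2 (subtracted): ⌀26, A = 530.929 mm², y = 32.5 mm, Ī = 22431.8 mm⁴.
By symmetry the centroid is at mid-height, ȳ = 32.5 mm.
All pieces are centred on the horizontal axis through the centroid, so I = ΣĪ (holes subtracted) = 5 104 355 mm⁴.

I_x ≈ 5.104 × 10⁶ mm⁴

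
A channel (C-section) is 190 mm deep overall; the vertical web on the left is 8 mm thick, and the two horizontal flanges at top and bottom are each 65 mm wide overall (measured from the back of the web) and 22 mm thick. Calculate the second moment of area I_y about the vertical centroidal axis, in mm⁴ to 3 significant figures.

Break the section into simple shapes (no overlaps), measuring from the bottom-left corner of the bounding box.
Web: 8 × 190, A = 1 520 mm², x = 4 mm, Ī = 8106.7 mm⁴.
Top flange (beyond web): 57 × 22, A = 1 254 mm², x = 36.5 mm, Ī = 339 521 mm⁴.
Bottom flange (beyond web): 57 × 22, A = 1 254 mm², x = 36.5 mm, Ī = 339 521 mm⁴.
Centroid: x̄ = ΣA·x / ΣA = 24.236 mm.
Transfer each piece to the vertical centroidal axis using Ī + A·d² with d = x − 24.236:
  web: d = -20.236 mm → contributes +630 531 mm⁴
  top flange (beyond web): d = 12.264 mm → contributes +528 134 mm⁴
  bottom flange (beyond web): d = 12.264 mm → contributes +528 134 mm⁴
Total I = 1 686 799 mm⁴.

I_y ≈ 1.69 × 10⁶ mm⁴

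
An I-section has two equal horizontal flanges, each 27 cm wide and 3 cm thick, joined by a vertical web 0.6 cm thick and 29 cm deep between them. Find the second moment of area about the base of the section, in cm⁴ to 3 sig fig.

Decompose the section into non-overlapping parts with the origin at the bottom-left of its bounding rectangle.
Bottom flange: 27 × 3, A = 81 cm², y = 1.5 cm, Ī = 60.75 cm⁴.
Web: 0.6 × 29, A = 17.4 cm², y = 17.5 cm, Ī = 1219.5 cm⁴.
Top flange: 27 × 3, A = 81 cm², y = 33.5 cm, Ī = 60.75 cm⁴.
Transfer each piece to the bottom edge using Ī + A·d² with d = y − 0:
  bottom flange: d = 1.5 cm → contributes +243 cm⁴
  web: d = 17.5 cm → contributes +6548.2 cm⁴
  top flange: d = 33.5 cm → contributes +90 963 cm⁴
Total I = 97 754 cm⁴.

I_base ≈ 9.78 × 10⁴ cm⁴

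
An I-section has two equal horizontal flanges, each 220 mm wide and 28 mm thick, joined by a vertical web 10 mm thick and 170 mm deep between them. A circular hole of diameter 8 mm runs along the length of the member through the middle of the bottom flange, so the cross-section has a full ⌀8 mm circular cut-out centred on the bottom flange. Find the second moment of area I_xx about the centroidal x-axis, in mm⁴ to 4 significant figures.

I_xx ≈ 1.252 × 10⁸ mm⁴

Split into non-overlapping primitives; take the origin at the lower-left of the bounding box.
Bottom flange: 220 × 28, A = 6 160 mm², y = 14 mm, Ī = 402 453 mm⁴.
Web: 10 × 170, A = 1 700 mm², y = 113 mm, Ī = 4 094 167 mm⁴.
Top flange: 220 × 28, A = 6 160 mm², y = 212 mm, Ī = 402 453 mm⁴.
Hole (subtracted): ⌀8, A = 50.2655 mm², y = 14 mm, Ī = 201.062 mm⁴.
Centroid: ȳ = ΣA·y / ΣA = 113.356 mm.
Transfer each piece to the centroidal x-axis using Ī + A·d² with d = y − 113.356:
  bottom flange: d = -99.3562 mm → contributes +61 211 868 mm⁴
  web: d = -0.356219 mm → contributes +4 094 382 mm⁴
  top flange: d = 98.6438 mm → contributes +60 342 922 mm⁴
  hole: d = -99.3562 mm → contributes −496 405 mm⁴
Total I = 125 152 768 mm⁴.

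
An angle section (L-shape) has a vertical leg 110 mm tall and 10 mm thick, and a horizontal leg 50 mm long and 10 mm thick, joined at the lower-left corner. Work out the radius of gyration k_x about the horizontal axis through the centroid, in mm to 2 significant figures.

Break the section into simple shapes (no overlaps), measuring from the bottom-left corner of the bounding box.
Vertical leg: 10 × 110, A = 1 100 mm², y = 55 mm, Ī = 1 109 167 mm⁴.
Horizontal leg (remainder): 40 × 10, A = 400 mm², y = 5 mm, Ī = 3 333 mm⁴.
Centroid: ȳ = ΣA·y / ΣA = 41.67 mm.
Transfer each piece to the horizontal axis through the centroid using Ī + A·d² with d = y − 41.67:
  vertical leg: d = 13.33 mm → contributes +1 304 722 mm⁴
  horizontal leg (remainder): d = -36.67 mm → contributes +541 111 mm⁴
Total I = 1 845 833 mm⁴.
Radius of gyration: k = √(I/A) = √(1 845 833 / 1 500) = 35.08 mm.

k_x ≈ 35 mm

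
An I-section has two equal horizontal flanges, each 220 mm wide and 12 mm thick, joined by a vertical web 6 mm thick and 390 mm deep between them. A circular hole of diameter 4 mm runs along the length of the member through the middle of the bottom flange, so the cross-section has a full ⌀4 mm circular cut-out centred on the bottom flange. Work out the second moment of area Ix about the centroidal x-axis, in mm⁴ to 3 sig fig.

Ix ≈ 2.43 × 10⁸ mm⁴

Treat the section as a set of non-overlapping primitives; coordinates are from the bounding-box lower-left.
Bottom flange: 220 × 12, A = 2 640 mm², y = 6 mm, Ī = 31 680 mm⁴.
Web: 6 × 390, A = 2 340 mm², y = 207 mm, Ī = 29 659 500 mm⁴.
Top flange: 220 × 12, A = 2 640 mm², y = 408 mm, Ī = 31 680 mm⁴.
Hole (subtracted): ⌀4, A = 12.566 mm², y = 6 mm, Ī = 12.566 mm⁴.
Centroid: ȳ = ΣA·y / ΣA = 207.33 mm.
Transfer each piece to the centroidal x-axis using Ī + A·d² with d = y − 207.33:
  bottom flange: d = -201.33 mm → contributes +107 042 980 mm⁴
  web: d = -0.33202 mm → contributes +29 659 758 mm⁴
  top flange: d = 200.67 mm → contributes +106 338 242 mm⁴
  hole: d = -201.33 mm → contributes −509 385 mm⁴
Total I = 242 531 595 mm⁴.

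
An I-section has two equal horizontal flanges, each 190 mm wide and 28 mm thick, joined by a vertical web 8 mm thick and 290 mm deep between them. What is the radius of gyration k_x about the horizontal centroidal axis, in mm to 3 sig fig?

Split into non-overlapping primitives; take the origin at the lower-left of the bounding box.
Bottom flange: 190 × 28, A = 5 320 mm², y = 14 mm, Ī = 347 573 mm⁴.
Web: 8 × 290, A = 2 320 mm², y = 173 mm, Ī = 16 259 333 mm⁴.
Top flange: 190 × 28, A = 5 320 mm², y = 332 mm, Ī = 347 573 mm⁴.
By symmetry the centroid is at mid-height, ȳ = 173 mm.
Transfer each piece to the horizontal centroidal axis using Ī + A·d² with d = y − 173:
  bottom flange: d = -159 mm → contributes +134 842 493 mm⁴
  web: d = 0 mm → contributes +16 259 333 mm⁴
  top flange: d = 159 mm → contributes +134 842 493 mm⁴
Total I = 285 944 320 mm⁴.
Radius of gyration: k = √(I/A) = √(285 944 320 / 12 960) = 148.54 mm.

k_x ≈ 149 mm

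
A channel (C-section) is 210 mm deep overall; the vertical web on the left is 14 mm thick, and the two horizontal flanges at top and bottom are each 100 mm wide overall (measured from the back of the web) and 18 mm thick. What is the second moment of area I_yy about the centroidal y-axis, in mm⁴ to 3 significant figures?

Split into non-overlapping primitives; take the origin at the lower-left of the bounding box.
Web: 14 × 210, A = 2 940 mm², x = 7 mm, Ī = 48 020 mm⁴.
Top flange (beyond web): 86 × 18, A = 1 548 mm², x = 57 mm, Ī = 954 084 mm⁴.
Bottom flange (beyond web): 86 × 18, A = 1 548 mm², x = 57 mm, Ī = 954 084 mm⁴.
Centroid: x̄ = ΣA·x / ΣA = 32.646 mm.
Transfer each piece to the centroidal y-axis using Ī + A·d² with d = x − 32.646:
  web: d = -25.646 mm → contributes +1 981 727 mm⁴
  top flange (beyond web): d = 24.354 mm → contributes +1 872 220 mm⁴
  bottom flange (beyond web): d = 24.354 mm → contributes +1 872 220 mm⁴
Total I = 5 726 168 mm⁴.

I_yy ≈ 5.73 × 10⁶ mm⁴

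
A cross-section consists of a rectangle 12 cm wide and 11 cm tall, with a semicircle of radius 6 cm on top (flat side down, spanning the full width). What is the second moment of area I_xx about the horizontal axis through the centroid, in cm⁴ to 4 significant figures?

I_xx ≈ 4036 cm⁴

Decompose the section into non-overlapping parts with the origin at the bottom-left of its bounding rectangle.
Rectangular body: 12 × 11, A = 132 cm², y = 5.5 cm, Ī = 1 331 cm⁴.
Semicircular cap: semicircle r = 6, A = 56.5487 cm², y = 13.5465 cm, Ī = 142.245 cm⁴.
Centroid: ȳ = ΣA·y / ΣA = 7.91326 cm.
Transfer each piece to the horizontal axis through the centroid using Ī + A·d² with d = y − 7.91326:
  rectangular body: d = -2.41326 cm → contributes +2099.75 cm⁴
  semicircular cap: d = 5.63322 cm → contributes +1936.71 cm⁴
Total I = 4036.46 cm⁴.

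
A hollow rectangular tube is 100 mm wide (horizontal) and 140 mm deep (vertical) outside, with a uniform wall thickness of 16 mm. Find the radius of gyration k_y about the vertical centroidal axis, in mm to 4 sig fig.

k_y ≈ 36.44 mm

Split into non-overlapping primitives; take the origin at the lower-left of the bounding box.
Outer rectangle: 100 × 140, A = 14 000 mm², x = 50 mm, Ī = 11 666 667 mm⁴.
Inner void (subtracted): 68 × 108, A = 7 344 mm², x = 50 mm, Ī = 2 829 888 mm⁴.
By symmetry the centroid is at mid-width, x̄ = 50 mm.
All pieces are centred on the vertical centroidal axis, so I = ΣĪ (holes subtracted) = 8 836 779 mm⁴.
Radius of gyration: k = √(I/A) = √(8 836 779 / 6 656) = 36.4368 mm.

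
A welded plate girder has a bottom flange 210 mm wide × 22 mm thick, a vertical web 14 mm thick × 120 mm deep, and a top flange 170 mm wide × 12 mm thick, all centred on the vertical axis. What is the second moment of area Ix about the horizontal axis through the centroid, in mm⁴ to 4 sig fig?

Ix ≈ 2.992 × 10⁷ mm⁴

Treat the section as a set of non-overlapping primitives; coordinates are from the bounding-box lower-left.
Bottom plate: 210 × 22, A = 4 620 mm², y = 11 mm, Ī = 186 340 mm⁴.
Web plate: 14 × 120, A = 1 680 mm², y = 82 mm, Ī = 2 016 000 mm⁴.
Top plate: 170 × 12, A = 2 040 mm², y = 148 mm, Ī = 24 480 mm⁴.
Centroid: ȳ = ΣA·y / ΣA = 58.8129 mm.
Transfer each piece to the horizontal axis through the centroid using Ī + A·d² with d = y − 58.8129:
  bottom plate: d = -47.8129 mm → contributes +10 748 021 mm⁴
  web plate: d = 23.1871 mm → contributes +2 919 234 mm⁴
  top plate: d = 89.1871 mm → contributes +16 251 313 mm⁴
Total I = 29 918 568 mm⁴.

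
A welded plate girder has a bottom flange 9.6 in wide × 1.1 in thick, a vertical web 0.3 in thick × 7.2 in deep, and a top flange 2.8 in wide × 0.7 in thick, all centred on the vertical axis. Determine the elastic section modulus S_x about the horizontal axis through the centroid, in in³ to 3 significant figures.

S_x ≈ 19.9 in³

Split into non-overlapping primitives; take the origin at the lower-left of the bounding box.
Bottom plate: 9.6 × 1.1, A = 10.56 in², y = 0.55 in, Ī = 1.0648 in⁴.
Web plate: 0.3 × 7.2, A = 2.16 in², y = 4.7 in, Ī = 9.3312 in⁴.
Top plate: 2.8 × 0.7, A = 1.96 in², y = 8.65 in, Ī = 0.080033 in⁴.
Centroid: ȳ = ΣA·y / ΣA = 2.2421 in.
Transfer each piece to the horizontal axis through the centroid using Ī + A·d² with d = y − 2.2421:
  bottom plate: d = -1.6921 in → contributes +31.3 in⁴
  web plate: d = 2.4579 in → contributes +22.38 in⁴
  top plate: d = 6.4079 in → contributes +80.56 in⁴
Total I = 134.24 in⁴.
Extreme fibre distance c = 6.7579 in; S = I/c = 19.864 in³.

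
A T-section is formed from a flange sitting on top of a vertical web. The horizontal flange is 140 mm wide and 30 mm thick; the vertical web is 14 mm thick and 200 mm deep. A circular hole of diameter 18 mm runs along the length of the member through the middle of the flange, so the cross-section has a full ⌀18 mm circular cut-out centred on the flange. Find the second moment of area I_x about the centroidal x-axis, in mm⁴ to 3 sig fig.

I_x ≈ 3.13 × 10⁷ mm⁴

Split into non-overlapping primitives; take the origin at the lower-left of the bounding box.
Flange: 140 × 30, A = 4 200 mm², y = 215 mm, Ī = 315 000 mm⁴.
Web: 14 × 200, A = 2 800 mm², y = 100 mm, Ī = 9 333 333 mm⁴.
Hole (subtracted): ⌀18, A = 254.47 mm², y = 215 mm, Ī = 5 153 mm⁴.
Centroid: ȳ = ΣA·y / ΣA = 167.26 mm.
Transfer each piece to the centroidal x-axis using Ī + A·d² with d = y − 167.26:
  flange: d = 47.735 mm → contributes +9 885 370 mm⁴
  web: d = -67.265 mm → contributes +22 002 042 mm⁴
  hole: d = 47.735 mm → contributes −585 001 mm⁴
Total I = 31 302 411 mm⁴.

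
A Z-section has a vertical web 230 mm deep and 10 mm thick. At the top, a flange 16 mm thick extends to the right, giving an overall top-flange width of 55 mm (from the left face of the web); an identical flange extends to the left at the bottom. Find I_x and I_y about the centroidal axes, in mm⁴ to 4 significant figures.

Treat the section as a set of non-overlapping primitives; coordinates are from the bounding-box lower-left.
Web: 10 × 230, A = 2 300 mm², y = 115 mm, Ī = 10 139 167 mm⁴.
Top flange (beyond web): 45 × 16, A = 720 mm², y = 222 mm, Ī = 15 360 mm⁴.
Bottom flange (beyond web): 45 × 16, A = 720 mm², y = 8 mm, Ī = 15 360 mm⁴.
Centroid: ȳ = ΣA·y / ΣA = 115 mm.
Transfer each piece to the centroidal x-axis using Ī + A·d² with d = y − 115:
  web: d = 0 mm → contributes +10 139 167 mm⁴
  top flange (beyond web): d = 107 mm → contributes +8 258 640 mm⁴
  bottom flange (beyond web): d = -107 mm → contributes +8 258 640 mm⁴
Total I = 26 656 447 mm⁴.
For the y-axis: x̄ = 50 mm.
Repeating about the centroidal y-axis gives I_y = 1 351 167 mm⁴.

I_x ≈ 2.666 × 10⁷ mm⁴, I_y ≈ 1.351 × 10⁶ mm⁴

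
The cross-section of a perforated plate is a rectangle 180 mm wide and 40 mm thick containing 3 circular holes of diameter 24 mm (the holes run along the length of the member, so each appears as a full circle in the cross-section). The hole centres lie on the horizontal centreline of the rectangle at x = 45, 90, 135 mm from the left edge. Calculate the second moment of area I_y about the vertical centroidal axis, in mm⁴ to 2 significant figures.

Split into non-overlapping primitives; take the origin at the lower-left of the bounding box.
Plate: 180 × 40, A = 7 200 mm², x = 90 mm, Ī = 19 440 000 mm⁴.
Hole 1 (subtracted): ⌀24, A = 452.4 mm², x = 45 mm, Ī = 16 286 mm⁴.
Hole 2 (subtracted): ⌀24, A = 452.4 mm², x = 90 mm, Ī = 16 286 mm⁴.
Hole 3 (subtracted): ⌀24, A = 452.4 mm², x = 135 mm, Ī = 16 286 mm⁴.
By symmetry the centroid is at mid-width, x̄ = 90 mm.
Transfer each piece to the vertical centroidal axis using Ī + A·d² with d = x − 90:
  plate: d = 0 mm → contributes +19 440 000 mm⁴
  hole 1: d = -45 mm → contributes −932 374 mm⁴
  hole 2: d = 0 mm → contributes −16 286 mm⁴
  hole 3: d = 45 mm → contributes −932 374 mm⁴
Total I = 17 558 965 mm⁴.

I_y ≈ 1.8 × 10⁷ mm⁴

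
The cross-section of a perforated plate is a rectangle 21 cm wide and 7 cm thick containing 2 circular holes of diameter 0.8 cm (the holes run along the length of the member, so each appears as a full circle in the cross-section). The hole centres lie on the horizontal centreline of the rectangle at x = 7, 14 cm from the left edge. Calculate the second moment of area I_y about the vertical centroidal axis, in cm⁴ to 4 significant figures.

I_y ≈ 5390 cm⁴

Decompose the section into non-overlapping parts with the origin at the bottom-left of its bounding rectangle.
Plate: 21 × 7, A = 147 cm², x = 10.5 cm, Ī = 5402.25 cm⁴.
Hole 1 (subtracted): ⌀0.8, A = 0.502655 cm², x = 7 cm, Ī = 0.0201062 cm⁴.
Hole 2 (subtracted): ⌀0.8, A = 0.502655 cm², x = 14 cm, Ī = 0.0201062 cm⁴.
By symmetry the centroid is at mid-width, x̄ = 10.5 cm.
Transfer each piece to the vertical centroidal axis using Ī + A·d² with d = x − 10.5:
  plate: d = 0 cm → contributes +5402.25 cm⁴
  hole 1: d = -3.5 cm → contributes −6.17763 cm⁴
  hole 2: d = 3.5 cm → contributes −6.17763 cm⁴
Total I = 5389.89 cm⁴.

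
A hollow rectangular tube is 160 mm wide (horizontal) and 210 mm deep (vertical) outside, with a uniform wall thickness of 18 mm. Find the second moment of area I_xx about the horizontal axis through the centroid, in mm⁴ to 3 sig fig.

Treat the section as a set of non-overlapping primitives; coordinates are from the bounding-box lower-left.
Outer rectangle: 160 × 210, A = 33 600 mm², y = 105 mm, Ī = 123 480 000 mm⁴.
Inner void (subtracted): 124 × 174, A = 21 576 mm², y = 105 mm, Ī = 54 436 248 mm⁴.
By symmetry the centroid is at mid-height, ȳ = 105 mm.
All pieces are centred on the horizontal axis through the centroid, so I = ΣĪ (holes subtracted) = 69 043 752 mm⁴.

I_xx ≈ 6.90 × 10⁷ mm⁴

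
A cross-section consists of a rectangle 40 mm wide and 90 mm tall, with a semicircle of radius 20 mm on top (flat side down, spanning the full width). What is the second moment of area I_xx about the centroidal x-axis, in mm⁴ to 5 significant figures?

I_xx ≈ 3.9781 × 10⁶ mm⁴

Break the section into simple shapes (no overlaps), measuring from the bottom-left corner of the bounding box.
Rectangular body: 40 × 90, A = 3 600 mm², y = 45 mm, Ī = 2 430 000 mm⁴.
Semicircular cap: semicircle r = 20, A = 628.3185 mm², y = 98.48826 mm, Ī = 17561.11 mm⁴.
Centroid: ȳ = ΣA·y / ΣA = 52.94823 mm.
Transfer each piece to the centroidal x-axis using Ī + A·d² with d = y − 52.94823:
  rectangular body: d = -7.948234 mm → contributes +2 657 428 mm⁴
  semicircular cap: d = 45.54003 mm → contributes +1 320 627 mm⁴
Total I = 3 978 055 mm⁴.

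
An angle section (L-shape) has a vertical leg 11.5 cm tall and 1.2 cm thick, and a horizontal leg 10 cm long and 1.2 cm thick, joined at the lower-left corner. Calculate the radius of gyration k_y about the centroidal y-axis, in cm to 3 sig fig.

k_y ≈ 3.00 cm

Treat the section as a set of non-overlapping primitives; coordinates are from the bounding-box lower-left.
Vertical leg: 1.2 × 11.5, A = 13.8 cm², x = 0.6 cm, Ī = 1.656 cm⁴.
Horizontal leg (remainder): 8.8 × 1.2, A = 10.56 cm², x = 5.6 cm, Ī = 68.147 cm⁴.
Centroid: x̄ = ΣA·x / ΣA = 2.7675 cm.
Transfer each piece to the centroidal y-axis using Ī + A·d² with d = x − 2.7675:
  vertical leg: d = -2.1675 cm → contributes +66.488 cm⁴
  horizontal leg (remainder): d = 2.8325 cm → contributes +152.87 cm⁴
Total I = 219.36 cm⁴.
Radius of gyration: k = √(I/A) = √(219.36 / 24.36) = 3.0008 cm.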